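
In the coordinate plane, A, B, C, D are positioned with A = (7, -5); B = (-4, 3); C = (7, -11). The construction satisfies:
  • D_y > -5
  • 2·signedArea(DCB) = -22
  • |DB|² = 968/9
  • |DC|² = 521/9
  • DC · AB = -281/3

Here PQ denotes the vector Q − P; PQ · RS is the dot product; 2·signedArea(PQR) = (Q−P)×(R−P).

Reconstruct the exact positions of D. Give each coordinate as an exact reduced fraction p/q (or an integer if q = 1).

D = (10/3, -13/3)

1. D_x = 10/3  [2·signedArea(DCB) = -22 ∩ DC · AB = -281/3]
2. D_y = -13/3  [2·signedArea(DCB) = -22 ∩ DC · AB = -281/3]
   → D = (10/3, -13/3)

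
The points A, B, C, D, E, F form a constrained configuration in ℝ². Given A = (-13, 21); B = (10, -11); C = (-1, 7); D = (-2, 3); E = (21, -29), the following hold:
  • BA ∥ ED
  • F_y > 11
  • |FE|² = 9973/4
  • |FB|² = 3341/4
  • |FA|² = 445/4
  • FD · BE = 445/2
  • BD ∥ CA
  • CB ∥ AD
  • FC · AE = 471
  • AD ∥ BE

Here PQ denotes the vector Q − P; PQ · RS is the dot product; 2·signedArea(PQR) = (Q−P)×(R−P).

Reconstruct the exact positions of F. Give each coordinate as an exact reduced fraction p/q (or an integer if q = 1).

F = (-15/2, 12)

1. F_x = -15/2  [FC · AE = 471 ∩ FD · BE = 445/2]
2. F_y = 12  [FC · AE = 471 ∩ FD · BE = 445/2]
   → F = (-15/2, 12)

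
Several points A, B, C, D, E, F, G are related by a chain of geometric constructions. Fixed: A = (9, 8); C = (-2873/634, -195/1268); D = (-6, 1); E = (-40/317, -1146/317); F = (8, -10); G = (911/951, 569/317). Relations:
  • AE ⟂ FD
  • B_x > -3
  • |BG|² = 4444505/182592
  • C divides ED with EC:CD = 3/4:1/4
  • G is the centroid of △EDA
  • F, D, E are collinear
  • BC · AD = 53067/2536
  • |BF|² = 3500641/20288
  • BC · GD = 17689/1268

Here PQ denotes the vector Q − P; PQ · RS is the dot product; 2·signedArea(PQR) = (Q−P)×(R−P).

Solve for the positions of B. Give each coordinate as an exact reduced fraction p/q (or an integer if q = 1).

1. B_x = -2953/1268  [BC · AD = 53067/2536 ∩ BC · GD = 17689/1268]
2. B_y = -4779/2536  [BC · AD = 53067/2536 ∩ BC · GD = 17689/1268]
   → B = (-2953/1268, -4779/2536)

B = (-2953/1268, -4779/2536)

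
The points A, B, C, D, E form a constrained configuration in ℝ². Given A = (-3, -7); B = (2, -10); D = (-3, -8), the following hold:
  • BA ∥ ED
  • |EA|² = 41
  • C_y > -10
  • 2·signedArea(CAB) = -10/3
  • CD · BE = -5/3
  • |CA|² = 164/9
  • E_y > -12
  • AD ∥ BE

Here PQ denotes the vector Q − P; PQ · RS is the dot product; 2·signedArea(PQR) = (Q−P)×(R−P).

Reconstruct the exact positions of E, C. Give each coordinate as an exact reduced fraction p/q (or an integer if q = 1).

C = (1/3, -29/3)
E = (2, -11)

1. E_x = 2  [BA ∥ ED ∩ AD ∥ BE]
2. E_y = -11  [BA ∥ ED ∩ AD ∥ BE]
   → E = (2, -11)
3. C_x = 1/3  [2·signedArea(CAB) = -10/3 ∩ CD · BE = -5/3]
4. C_y = -29/3  [2·signedArea(CAB) = -10/3 ∩ CD · BE = -5/3]
   → C = (1/3, -29/3)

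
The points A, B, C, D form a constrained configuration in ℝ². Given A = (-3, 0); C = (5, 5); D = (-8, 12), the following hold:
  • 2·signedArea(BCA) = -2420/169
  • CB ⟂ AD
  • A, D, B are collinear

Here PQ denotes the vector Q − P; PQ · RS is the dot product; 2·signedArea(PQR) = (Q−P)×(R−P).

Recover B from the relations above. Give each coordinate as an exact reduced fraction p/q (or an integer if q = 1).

B = (-607/169, 240/169)

1. B_x = -607/169  [A, D, B are collinear ∩ CB ⟂ AD]
2. B_y = 240/169  [A, D, B are collinear ∩ CB ⟂ AD]
   → B = (-607/169, 240/169)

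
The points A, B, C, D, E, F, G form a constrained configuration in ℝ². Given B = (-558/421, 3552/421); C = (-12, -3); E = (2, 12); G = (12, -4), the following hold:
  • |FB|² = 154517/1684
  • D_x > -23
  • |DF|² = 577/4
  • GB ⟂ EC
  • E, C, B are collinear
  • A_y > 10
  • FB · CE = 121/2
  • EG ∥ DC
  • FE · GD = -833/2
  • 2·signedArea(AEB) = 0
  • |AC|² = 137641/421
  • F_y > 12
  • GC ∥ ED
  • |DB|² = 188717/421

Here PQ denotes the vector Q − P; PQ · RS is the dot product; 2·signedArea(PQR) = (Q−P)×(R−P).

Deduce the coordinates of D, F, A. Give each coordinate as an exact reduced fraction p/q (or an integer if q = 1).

A = (142/421, 4302/421)
D = (-22, 13)
F = (-10, 25/2)

1. D_x = -22  [EG ∥ DC ∩ GC ∥ ED]
2. D_y = 13  [EG ∥ DC ∩ GC ∥ ED]
   → D = (-22, 13)
3. F_x = -10  [FE · GD = -833/2 ∩ FB · CE = 121/2]
4. F_y = 25/2  [FE · GD = -833/2 ∩ FB · CE = 121/2]
   → F = (-10, 25/2)
5. A_x = 142/421  [line 1500/421·x + -1400/421·y + 13800/421 = 0 ∩ |AC|² = 137641/421]
6. A_y = 4302/421  [line 1500/421·x + -1400/421·y + 13800/421 = 0 ∩ |AC|² = 137641/421]
   → A = (142/421, 4302/421)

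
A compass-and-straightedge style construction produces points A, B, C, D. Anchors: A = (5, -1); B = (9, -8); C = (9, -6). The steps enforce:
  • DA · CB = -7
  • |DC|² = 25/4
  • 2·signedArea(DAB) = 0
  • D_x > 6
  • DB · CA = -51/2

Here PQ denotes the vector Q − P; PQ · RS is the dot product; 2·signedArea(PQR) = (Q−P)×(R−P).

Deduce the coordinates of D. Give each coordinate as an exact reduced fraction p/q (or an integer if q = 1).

D = (7, -9/2)

1. D_x = 7  [2·signedArea(DAB) = 0 ∩ DA · CB = -7]
2. D_y = -9/2  [2·signedArea(DAB) = 0 ∩ DA · CB = -7]
   → D = (7, -9/2)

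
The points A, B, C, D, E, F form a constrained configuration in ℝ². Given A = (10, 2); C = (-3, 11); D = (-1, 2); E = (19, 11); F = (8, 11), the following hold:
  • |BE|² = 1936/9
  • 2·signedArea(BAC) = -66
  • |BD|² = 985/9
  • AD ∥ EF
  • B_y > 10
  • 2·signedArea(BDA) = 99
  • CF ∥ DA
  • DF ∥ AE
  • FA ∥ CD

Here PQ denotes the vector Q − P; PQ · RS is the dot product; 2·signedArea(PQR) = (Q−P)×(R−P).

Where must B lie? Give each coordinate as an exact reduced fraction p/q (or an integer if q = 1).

B = (13/3, 11)

1. B_x = 13/3  [2·signedArea(BAC) = -66 ∩ 2·signedArea(BDA) = 99]
2. B_y = 11  [2·signedArea(BAC) = -66 ∩ 2·signedArea(BDA) = 99]
   → B = (13/3, 11)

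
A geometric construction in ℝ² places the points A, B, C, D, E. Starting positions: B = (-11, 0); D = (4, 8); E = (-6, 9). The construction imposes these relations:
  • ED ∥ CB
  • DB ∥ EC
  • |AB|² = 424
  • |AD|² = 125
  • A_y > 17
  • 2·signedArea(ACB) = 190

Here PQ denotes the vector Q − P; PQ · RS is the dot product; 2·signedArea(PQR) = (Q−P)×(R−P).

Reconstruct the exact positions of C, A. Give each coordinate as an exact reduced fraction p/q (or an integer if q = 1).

A = (-1, 18)
C = (-21, 1)

1. C_x = -21  [ED ∥ CB ∩ DB ∥ EC]
2. C_y = 1  [ED ∥ CB ∩ DB ∥ EC]
   → C = (-21, 1)
3. A_x = -1  [line 1·x + 10·y + -179 = 0 ∩ |AD|² = 125]
4. A_y = 18  [line 1·x + 10·y + -179 = 0 ∩ |AD|² = 125]
   → A = (-1, 18)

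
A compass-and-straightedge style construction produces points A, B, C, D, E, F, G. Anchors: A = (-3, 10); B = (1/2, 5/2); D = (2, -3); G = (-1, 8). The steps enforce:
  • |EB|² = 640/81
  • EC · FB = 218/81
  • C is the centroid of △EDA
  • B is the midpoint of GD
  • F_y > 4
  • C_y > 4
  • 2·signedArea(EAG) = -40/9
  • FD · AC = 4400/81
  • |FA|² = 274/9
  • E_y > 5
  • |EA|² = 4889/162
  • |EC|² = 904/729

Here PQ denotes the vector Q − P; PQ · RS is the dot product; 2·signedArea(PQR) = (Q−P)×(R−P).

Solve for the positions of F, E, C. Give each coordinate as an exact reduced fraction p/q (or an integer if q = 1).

1. E_x = -7/18  [line 2·x + 2·y + -86/9 = 0 ∩ |EB|² = 640/81]
2. E_y = 31/6  [line 2·x + 2·y + -86/9 = 0 ∩ |EB|² = 640/81]
   → E = (-7/18, 31/6)
3. C_x = -25/54  [C is the centroid of △EDA]
4. C_y = 73/18  [C is the centroid of △EDA]
   → C = (-25/54, 73/18)
5. F_x = -2/3  [FD · AC = 4400/81 ∩ EC · FB = 218/81]
6. F_y = 5  [FD · AC = 4400/81 ∩ EC · FB = 218/81]
   → F = (-2/3, 5)

C = (-25/54, 73/18)
E = (-7/18, 31/6)
F = (-2/3, 5)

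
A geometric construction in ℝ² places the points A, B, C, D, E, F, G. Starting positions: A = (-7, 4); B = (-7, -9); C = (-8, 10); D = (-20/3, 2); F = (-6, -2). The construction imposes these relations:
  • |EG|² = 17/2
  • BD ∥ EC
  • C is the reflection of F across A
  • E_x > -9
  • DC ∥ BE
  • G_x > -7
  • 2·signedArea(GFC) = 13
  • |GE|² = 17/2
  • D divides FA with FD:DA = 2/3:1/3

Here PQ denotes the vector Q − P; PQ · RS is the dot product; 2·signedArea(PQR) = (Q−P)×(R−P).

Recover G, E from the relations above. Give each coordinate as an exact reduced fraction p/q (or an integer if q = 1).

1. E_x = -25/3  [BD ∥ EC ∩ DC ∥ BE]
2. E_y = -1  [BD ∥ EC ∩ DC ∥ BE]
   → E = (-25/3, -1)
3. G_x = -41/6  [line -12·x + -2·y + -89 = 0 ∩ |GE|² = 17/2]
4. G_y = -7/2  [line -12·x + -2·y + -89 = 0 ∩ |GE|² = 17/2]
   → G = (-41/6, -7/2)

E = (-25/3, -1)
G = (-41/6, -7/2)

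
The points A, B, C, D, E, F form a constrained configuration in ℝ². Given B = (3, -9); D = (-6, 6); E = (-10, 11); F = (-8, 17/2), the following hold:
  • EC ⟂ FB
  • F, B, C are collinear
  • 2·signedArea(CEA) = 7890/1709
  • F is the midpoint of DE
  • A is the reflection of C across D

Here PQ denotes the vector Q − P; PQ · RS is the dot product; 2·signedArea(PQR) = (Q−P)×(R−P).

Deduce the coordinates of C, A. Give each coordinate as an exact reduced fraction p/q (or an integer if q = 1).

1. C_x = -16565/1709  [F, B, C are collinear ∩ EC ⟂ FB]
2. C_y = 19129/1709  [F, B, C are collinear ∩ EC ⟂ FB]
   → C = (-16565/1709, 19129/1709)
3. A_x = -3943/1709  [A is the reflection of C across D]
4. A_y = 1379/1709  [A is the reflection of C across D]
   → A = (-3943/1709, 1379/1709)

A = (-3943/1709, 1379/1709)
C = (-16565/1709, 19129/1709)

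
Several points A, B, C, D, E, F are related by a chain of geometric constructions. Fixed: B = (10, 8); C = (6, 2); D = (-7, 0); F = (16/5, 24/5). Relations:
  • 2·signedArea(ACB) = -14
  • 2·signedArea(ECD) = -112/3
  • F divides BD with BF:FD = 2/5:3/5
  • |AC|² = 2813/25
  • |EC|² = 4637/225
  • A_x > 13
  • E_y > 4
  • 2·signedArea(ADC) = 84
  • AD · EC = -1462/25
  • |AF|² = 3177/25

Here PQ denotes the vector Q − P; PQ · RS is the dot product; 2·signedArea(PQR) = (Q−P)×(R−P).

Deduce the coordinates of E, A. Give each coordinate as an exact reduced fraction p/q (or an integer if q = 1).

A = (67/5, 48/5)
E = (31/15, 64/15)

1. A_x = 67/5  [2·signedArea(ADC) = 84 ∩ 2·signedArea(ACB) = -14]
2. A_y = 48/5  [2·signedArea(ADC) = 84 ∩ 2·signedArea(ACB) = -14]
   → A = (67/5, 48/5)
3. E_x = 31/15  [2·signedArea(ECD) = -112/3 ∩ AD · EC = -1462/25]
4. E_y = 64/15  [2·signedArea(ECD) = -112/3 ∩ AD · EC = -1462/25]
   → E = (31/15, 64/15)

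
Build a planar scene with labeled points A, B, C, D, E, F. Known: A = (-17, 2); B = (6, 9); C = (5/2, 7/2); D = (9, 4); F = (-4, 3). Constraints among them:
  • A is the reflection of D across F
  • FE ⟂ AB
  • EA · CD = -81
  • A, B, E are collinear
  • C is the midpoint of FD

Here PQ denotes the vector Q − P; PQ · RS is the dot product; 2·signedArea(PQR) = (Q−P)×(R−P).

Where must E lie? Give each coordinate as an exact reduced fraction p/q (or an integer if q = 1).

E = (-82/17, 97/17)

1. E_x = -82/17  [A, B, E are collinear ∩ FE ⟂ AB]
2. E_y = 97/17  [A, B, E are collinear ∩ FE ⟂ AB]
   → E = (-82/17, 97/17)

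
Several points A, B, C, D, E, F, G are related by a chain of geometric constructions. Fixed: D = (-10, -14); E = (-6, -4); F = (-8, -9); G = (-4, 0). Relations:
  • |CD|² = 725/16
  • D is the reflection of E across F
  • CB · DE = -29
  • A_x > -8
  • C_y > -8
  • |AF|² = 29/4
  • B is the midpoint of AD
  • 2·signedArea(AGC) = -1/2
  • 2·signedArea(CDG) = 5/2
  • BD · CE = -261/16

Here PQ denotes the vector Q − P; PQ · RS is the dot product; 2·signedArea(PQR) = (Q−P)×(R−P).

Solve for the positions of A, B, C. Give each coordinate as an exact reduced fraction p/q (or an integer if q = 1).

A = (-7, -13/2)
B = (-17/2, -41/4)
C = (-15/2, -31/4)

1. C_x = -15/2  [line -14·x + 6·y + -117/2 = 0 ∩ |CD|² = 725/16]
2. C_y = -31/4  [line -14·x + 6·y + -117/2 = 0 ∩ |CD|² = 725/16]
   → C = (-15/2, -31/4)
3. A_x = -7  [line 31/4·x + -7/2·y + 63/2 = 0 ∩ |AF|² = 29/4]
4. A_y = -13/2  [line 31/4·x + -7/2·y + 63/2 = 0 ∩ |AF|² = 29/4]
   → A = (-7, -13/2)
5. B_x = -17/2  [B is the midpoint of AD]
6. B_y = -41/4  [B is the midpoint of AD]
   → B = (-17/2, -41/4)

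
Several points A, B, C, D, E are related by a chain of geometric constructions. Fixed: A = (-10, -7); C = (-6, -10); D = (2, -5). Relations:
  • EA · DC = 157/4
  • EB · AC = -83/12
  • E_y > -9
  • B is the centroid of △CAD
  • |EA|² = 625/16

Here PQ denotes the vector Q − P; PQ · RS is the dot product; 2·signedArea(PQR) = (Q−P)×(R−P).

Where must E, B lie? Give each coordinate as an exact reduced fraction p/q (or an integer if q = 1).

1. B_x = -14/3  [B is the centroid of △CAD]
2. B_y = -22/3  [B is the centroid of △CAD]
   → B = (-14/3, -22/3)
3. E_x = -4  [EA · DC = 157/4 ∩ EB · AC = -83/12]
4. E_y = -35/4  [EA · DC = 157/4 ∩ EB · AC = -83/12]
   → E = (-4, -35/4)

B = (-14/3, -22/3)
E = (-4, -35/4)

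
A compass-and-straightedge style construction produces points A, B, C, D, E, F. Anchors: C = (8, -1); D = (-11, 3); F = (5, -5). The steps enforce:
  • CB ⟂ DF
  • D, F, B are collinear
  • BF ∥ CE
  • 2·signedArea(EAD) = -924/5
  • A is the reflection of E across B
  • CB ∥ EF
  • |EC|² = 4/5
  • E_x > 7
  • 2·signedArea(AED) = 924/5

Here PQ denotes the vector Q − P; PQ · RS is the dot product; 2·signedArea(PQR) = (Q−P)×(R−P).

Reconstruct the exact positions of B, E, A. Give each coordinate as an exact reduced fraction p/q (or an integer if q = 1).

1. B_x = 29/5  [D, F, B are collinear ∩ CB ⟂ DF]
2. B_y = -27/5  [D, F, B are collinear ∩ CB ⟂ DF]
   → B = (29/5, -27/5)
3. E_x = 36/5  [CB ∥ EF ∩ BF ∥ CE]
4. E_y = -3/5  [CB ∥ EF ∩ BF ∥ CE]
   → E = (36/5, -3/5)
5. A_x = 22/5  [A is the reflection of E across B]
6. A_y = -51/5  [A is the reflection of E across B]
   → A = (22/5, -51/5)

A = (22/5, -51/5)
B = (29/5, -27/5)
E = (36/5, -3/5)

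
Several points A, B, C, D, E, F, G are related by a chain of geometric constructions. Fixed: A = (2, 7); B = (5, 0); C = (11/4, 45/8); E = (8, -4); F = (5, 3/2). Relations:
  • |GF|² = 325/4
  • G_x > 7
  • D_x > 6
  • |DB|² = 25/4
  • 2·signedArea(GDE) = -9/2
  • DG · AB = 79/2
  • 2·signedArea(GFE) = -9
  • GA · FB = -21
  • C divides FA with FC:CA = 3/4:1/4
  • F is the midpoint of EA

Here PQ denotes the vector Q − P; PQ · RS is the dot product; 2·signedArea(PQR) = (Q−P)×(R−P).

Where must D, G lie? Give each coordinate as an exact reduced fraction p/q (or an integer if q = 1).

1. G_x = 8  [2·signedArea(GFE) = -9 ∩ GA · FB = -21]
2. G_y = -7  [2·signedArea(GFE) = -9 ∩ GA · FB = -21]
   → G = (8, -7)
3. D_x = 13/2  [DG · AB = 79/2 ∩ 2·signedArea(GDE) = -9/2]
4. D_y = -2  [DG · AB = 79/2 ∩ 2·signedArea(GDE) = -9/2]
   → D = (13/2, -2)

D = (13/2, -2)
G = (8, -7)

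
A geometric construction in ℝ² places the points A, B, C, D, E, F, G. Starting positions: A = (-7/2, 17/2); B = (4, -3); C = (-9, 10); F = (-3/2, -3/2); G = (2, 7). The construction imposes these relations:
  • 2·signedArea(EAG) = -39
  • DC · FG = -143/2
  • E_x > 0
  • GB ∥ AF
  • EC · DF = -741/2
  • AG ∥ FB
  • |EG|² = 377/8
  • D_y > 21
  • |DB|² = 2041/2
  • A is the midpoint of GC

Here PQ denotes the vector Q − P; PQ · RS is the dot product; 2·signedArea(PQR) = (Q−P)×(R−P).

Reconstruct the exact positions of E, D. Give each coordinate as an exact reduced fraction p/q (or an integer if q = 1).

D = (-33/2, 43/2)
E = (3/4, 1/4)

1. E_x = 3/4  [line 3/2·x + 11/2·y + -5/2 = 0 ∩ |EG|² = 377/8]
2. E_y = 1/4  [line 3/2·x + 11/2·y + -5/2 = 0 ∩ |EG|² = 377/8]
   → E = (3/4, 1/4)
3. D_x = -33/2  [EC · DF = -741/2 ∩ DC · FG = -143/2]
4. D_y = 43/2  [EC · DF = -741/2 ∩ DC · FG = -143/2]
   → D = (-33/2, 43/2)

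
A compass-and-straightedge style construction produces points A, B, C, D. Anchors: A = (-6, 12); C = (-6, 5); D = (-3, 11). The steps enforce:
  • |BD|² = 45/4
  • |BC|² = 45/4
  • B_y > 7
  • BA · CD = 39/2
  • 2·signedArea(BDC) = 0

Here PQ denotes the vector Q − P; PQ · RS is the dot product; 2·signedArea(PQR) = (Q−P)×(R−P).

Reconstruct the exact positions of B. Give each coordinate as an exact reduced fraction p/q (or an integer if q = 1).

1. B_x = -9/2  [2·signedArea(BDC) = 0 ∩ BA · CD = 39/2]
2. B_y = 8  [2·signedArea(BDC) = 0 ∩ BA · CD = 39/2]
   → B = (-9/2, 8)

B = (-9/2, 8)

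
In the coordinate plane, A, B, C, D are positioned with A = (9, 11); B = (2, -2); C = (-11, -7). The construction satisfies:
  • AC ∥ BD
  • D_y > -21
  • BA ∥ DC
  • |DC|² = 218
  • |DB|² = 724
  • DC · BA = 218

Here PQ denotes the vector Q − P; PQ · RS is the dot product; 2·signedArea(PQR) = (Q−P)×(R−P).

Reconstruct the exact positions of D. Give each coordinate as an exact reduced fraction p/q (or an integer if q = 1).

D = (-18, -20)

1. D_x = -18  [BA ∥ DC ∩ AC ∥ BD]
2. D_y = -20  [BA ∥ DC ∩ AC ∥ BD]
   → D = (-18, -20)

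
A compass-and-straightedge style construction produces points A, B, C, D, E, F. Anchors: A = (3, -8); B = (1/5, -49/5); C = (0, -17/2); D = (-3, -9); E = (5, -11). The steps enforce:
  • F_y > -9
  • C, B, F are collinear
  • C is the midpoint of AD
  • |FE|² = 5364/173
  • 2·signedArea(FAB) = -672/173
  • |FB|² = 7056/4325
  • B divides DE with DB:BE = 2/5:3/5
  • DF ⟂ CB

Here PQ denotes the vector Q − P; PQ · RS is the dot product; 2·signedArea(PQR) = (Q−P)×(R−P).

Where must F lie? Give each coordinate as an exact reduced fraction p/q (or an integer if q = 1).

F = (1/173, -1477/173)

1. F_x = 1/173  [C, B, F are collinear ∩ DF ⟂ CB]
2. F_y = -1477/173  [C, B, F are collinear ∩ DF ⟂ CB]
   → F = (1/173, -1477/173)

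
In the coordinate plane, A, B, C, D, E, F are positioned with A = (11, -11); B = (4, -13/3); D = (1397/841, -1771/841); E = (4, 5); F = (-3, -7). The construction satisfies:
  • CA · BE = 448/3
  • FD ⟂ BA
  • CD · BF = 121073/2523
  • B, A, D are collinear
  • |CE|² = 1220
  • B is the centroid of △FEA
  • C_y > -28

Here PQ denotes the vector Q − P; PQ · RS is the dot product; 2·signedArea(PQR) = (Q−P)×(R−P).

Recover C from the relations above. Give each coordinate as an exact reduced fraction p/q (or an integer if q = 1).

1. C_x = 18  [CD · BF = 121073/2523 ∩ CA · BE = 448/3]
2. C_y = -27  [CD · BF = 121073/2523 ∩ CA · BE = 448/3]
   → C = (18, -27)

C = (18, -27)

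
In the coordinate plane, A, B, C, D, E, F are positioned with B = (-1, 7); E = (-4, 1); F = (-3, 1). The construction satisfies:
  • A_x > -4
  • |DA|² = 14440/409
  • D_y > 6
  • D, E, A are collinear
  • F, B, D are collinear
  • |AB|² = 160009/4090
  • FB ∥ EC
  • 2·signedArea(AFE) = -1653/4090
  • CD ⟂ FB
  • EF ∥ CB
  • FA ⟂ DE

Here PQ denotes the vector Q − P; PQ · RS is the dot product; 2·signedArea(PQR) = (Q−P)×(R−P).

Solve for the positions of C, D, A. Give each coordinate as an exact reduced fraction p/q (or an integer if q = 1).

A = (-15519/4090, 5743/4090)
C = (-2, 7)
D = (-11/10, 67/10)

1. C_x = -2  [EF ∥ CB ∩ FB ∥ EC]
2. C_y = 7  [EF ∥ CB ∩ FB ∥ EC]
   → C = (-2, 7)
3. D_x = -11/10  [F, B, D are collinear ∩ CD ⟂ FB]
4. D_y = 67/10  [F, B, D are collinear ∩ CD ⟂ FB]
   → D = (-11/10, 67/10)
5. A_x = -15519/4090  [D, E, A are collinear ∩ FA ⟂ DE]
6. A_y = 5743/4090  [D, E, A are collinear ∩ FA ⟂ DE]
   → A = (-15519/4090, 5743/4090)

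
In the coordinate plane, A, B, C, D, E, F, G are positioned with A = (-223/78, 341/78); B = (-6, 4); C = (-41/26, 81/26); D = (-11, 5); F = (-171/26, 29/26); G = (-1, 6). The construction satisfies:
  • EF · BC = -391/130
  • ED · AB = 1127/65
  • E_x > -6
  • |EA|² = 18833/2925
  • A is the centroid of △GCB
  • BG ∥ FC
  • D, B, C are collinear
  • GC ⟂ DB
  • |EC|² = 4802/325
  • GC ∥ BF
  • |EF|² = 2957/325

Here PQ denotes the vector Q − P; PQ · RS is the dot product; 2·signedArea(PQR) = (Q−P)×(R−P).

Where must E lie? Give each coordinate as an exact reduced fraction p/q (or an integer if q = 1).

E = (-139/26, 503/130)

1. E_x = -139/26  [ED · AB = 1127/65 ∩ EF · BC = -391/130]
2. E_y = 503/130  [ED · AB = 1127/65 ∩ EF · BC = -391/130]
   → E = (-139/26, 503/130)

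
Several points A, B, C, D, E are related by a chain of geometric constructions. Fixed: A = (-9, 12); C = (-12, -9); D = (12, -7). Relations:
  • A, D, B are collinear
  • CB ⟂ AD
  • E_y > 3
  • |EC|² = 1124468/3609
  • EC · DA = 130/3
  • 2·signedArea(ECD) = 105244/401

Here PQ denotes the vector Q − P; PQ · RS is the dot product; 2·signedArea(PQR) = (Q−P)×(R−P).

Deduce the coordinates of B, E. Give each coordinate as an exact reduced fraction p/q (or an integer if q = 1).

1. B_x = -81/401  [A, D, B are collinear ∩ CB ⟂ AD]
2. B_y = 1620/401  [A, D, B are collinear ∩ CB ⟂ AD]
   → B = (-81/401, 1620/401)
3. E_x = 374/401  [2·signedArea(ECD) = 105244/401 ∩ EC · DA = 130/3]
4. E_y = 3625/1203  [2·signedArea(ECD) = 105244/401 ∩ EC · DA = 130/3]
   → E = (374/401, 3625/1203)

B = (-81/401, 1620/401)
E = (374/401, 3625/1203)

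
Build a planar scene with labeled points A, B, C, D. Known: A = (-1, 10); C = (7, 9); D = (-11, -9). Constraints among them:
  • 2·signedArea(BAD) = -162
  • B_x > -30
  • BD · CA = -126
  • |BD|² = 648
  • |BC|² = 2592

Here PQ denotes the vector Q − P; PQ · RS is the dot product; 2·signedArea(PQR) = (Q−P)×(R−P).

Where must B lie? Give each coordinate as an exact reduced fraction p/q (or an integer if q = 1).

B = (-29, -27)

1. B_x = -29  [2·signedArea(BAD) = -162 ∩ BD · CA = -126]
2. B_y = -27  [2·signedArea(BAD) = -162 ∩ BD · CA = -126]
   → B = (-29, -27)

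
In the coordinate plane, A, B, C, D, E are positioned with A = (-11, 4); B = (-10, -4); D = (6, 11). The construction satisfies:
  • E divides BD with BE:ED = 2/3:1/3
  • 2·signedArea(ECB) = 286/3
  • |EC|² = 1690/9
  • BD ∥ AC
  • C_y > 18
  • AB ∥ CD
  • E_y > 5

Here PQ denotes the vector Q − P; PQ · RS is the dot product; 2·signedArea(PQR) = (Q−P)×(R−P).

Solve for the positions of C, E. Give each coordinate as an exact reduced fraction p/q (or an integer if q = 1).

C = (5, 19)
E = (2/3, 6)

1. C_x = 5  [AB ∥ CD ∩ BD ∥ AC]
2. C_y = 19  [AB ∥ CD ∩ BD ∥ AC]
   → C = (5, 19)
3. E_x = 2/3  [E divides BD with BE:ED = 2/3:1/3]
4. E_y = 6  [E divides BD with BE:ED = 2/3:1/3]
   → E = (2/3, 6)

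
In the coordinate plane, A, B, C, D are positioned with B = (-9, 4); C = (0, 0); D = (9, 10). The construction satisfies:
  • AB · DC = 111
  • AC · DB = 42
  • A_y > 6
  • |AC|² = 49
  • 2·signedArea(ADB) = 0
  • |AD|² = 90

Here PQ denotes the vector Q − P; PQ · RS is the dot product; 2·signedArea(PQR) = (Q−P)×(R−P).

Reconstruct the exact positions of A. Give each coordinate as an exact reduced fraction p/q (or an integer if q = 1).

A = (0, 7)

1. A_x = 0  [2·signedArea(ADB) = 0 ∩ AB · DC = 111]
2. A_y = 7  [2·signedArea(ADB) = 0 ∩ AB · DC = 111]
   → A = (0, 7)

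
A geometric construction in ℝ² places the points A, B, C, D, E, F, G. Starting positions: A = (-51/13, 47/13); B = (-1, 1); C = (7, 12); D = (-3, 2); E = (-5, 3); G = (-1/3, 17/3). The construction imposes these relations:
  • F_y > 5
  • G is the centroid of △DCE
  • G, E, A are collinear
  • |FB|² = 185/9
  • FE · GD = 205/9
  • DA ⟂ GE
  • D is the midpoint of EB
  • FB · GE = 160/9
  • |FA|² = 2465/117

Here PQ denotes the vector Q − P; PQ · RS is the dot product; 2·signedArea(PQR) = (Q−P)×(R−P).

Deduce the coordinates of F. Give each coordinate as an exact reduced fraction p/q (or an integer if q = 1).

1. F_x = 1/3  [FE · GD = 205/9 ∩ FB · GE = 160/9]
2. F_y = 16/3  [FE · GD = 205/9 ∩ FB · GE = 160/9]
   → F = (1/3, 16/3)

F = (1/3, 16/3)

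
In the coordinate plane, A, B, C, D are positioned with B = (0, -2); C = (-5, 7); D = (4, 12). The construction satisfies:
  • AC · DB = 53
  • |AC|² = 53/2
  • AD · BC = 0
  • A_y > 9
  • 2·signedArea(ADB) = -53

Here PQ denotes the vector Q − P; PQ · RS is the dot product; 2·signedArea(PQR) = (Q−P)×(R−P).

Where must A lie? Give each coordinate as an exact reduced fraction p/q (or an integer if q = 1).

1. A_x = -1/2  [AD · BC = 0 ∩ AC · DB = 53]
2. A_y = 19/2  [AD · BC = 0 ∩ AC · DB = 53]
   → A = (-1/2, 19/2)

A = (-1/2, 19/2)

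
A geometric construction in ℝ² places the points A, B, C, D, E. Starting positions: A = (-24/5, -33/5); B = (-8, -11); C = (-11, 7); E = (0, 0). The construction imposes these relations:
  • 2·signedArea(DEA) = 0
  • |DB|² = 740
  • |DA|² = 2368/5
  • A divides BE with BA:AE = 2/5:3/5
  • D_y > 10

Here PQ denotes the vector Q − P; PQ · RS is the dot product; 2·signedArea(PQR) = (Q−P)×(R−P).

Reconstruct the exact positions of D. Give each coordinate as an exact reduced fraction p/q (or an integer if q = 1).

D = (8, 11)

1. D_x = 8  [line 33/5·x + -24/5·y + 0 = 0 ∩ |DB|² = 740]
2. D_y = 11  [line 33/5·x + -24/5·y + 0 = 0 ∩ |DB|² = 740]
   → D = (8, 11)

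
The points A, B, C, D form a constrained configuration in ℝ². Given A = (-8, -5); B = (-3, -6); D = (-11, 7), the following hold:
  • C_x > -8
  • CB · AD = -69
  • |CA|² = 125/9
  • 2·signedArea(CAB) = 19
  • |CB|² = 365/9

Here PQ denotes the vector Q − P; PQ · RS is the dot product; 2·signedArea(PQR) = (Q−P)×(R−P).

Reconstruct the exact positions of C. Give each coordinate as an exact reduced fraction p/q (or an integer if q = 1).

C = (-22/3, -4/3)

1. C_x = -22/3  [CB · AD = -69 ∩ 2·signedArea(CAB) = 19]
2. C_y = -4/3  [CB · AD = -69 ∩ 2·signedArea(CAB) = 19]
   → C = (-22/3, -4/3)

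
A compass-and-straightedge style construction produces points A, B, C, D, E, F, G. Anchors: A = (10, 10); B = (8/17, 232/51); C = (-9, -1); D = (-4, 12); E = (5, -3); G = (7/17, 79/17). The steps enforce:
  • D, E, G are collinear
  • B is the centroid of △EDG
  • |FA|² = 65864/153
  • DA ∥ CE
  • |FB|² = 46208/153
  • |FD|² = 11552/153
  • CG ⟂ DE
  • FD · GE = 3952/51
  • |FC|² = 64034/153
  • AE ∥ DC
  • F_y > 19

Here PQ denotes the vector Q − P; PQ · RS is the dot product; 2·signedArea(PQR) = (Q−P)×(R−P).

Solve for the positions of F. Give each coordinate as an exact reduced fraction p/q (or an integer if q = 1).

F = (-144/17, 992/51)

1. F_x = -144/17  [line -78/17·x + 130/17·y + -9568/51 = 0 ∩ |FC|² = 64034/153]
2. F_y = 992/51  [line -78/17·x + 130/17·y + -9568/51 = 0 ∩ |FC|² = 64034/153]
   → F = (-144/17, 992/51)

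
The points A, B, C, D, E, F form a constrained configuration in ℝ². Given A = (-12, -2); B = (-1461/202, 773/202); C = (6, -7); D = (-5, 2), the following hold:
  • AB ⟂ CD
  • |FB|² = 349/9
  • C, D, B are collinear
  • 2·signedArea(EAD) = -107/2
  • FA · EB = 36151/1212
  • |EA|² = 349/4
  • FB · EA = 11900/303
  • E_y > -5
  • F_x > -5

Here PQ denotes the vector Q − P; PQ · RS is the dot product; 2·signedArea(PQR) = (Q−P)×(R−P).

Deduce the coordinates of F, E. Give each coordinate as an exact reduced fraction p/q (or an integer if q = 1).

E = (-3, -9/2)
F = (-891/202, -1045/606)

1. E_x = -3  [line -4·x + 7·y + 39/2 = 0 ∩ |EA|² = 349/4]
2. E_y = -9/2  [line -4·x + 7·y + 39/2 = 0 ∩ |EA|² = 349/4]
   → E = (-3, -9/2)
3. F_x = -891/202  [FA · EB = 36151/1212 ∩ FB · EA = 11900/303]
4. F_y = -1045/606  [FA · EB = 36151/1212 ∩ FB · EA = 11900/303]
   → F = (-891/202, -1045/606)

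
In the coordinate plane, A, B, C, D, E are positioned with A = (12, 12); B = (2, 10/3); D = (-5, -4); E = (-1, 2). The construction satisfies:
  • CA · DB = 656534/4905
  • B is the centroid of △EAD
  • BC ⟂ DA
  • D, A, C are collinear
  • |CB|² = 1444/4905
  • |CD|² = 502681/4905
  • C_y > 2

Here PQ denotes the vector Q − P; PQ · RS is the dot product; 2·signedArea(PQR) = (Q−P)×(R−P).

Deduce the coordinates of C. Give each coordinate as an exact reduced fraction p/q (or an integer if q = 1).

1. C_x = 3878/1635  [D, A, C are collinear ∩ BC ⟂ DA]
2. C_y = 4804/1635  [D, A, C are collinear ∩ BC ⟂ DA]
   → C = (3878/1635, 4804/1635)

C = (3878/1635, 4804/1635)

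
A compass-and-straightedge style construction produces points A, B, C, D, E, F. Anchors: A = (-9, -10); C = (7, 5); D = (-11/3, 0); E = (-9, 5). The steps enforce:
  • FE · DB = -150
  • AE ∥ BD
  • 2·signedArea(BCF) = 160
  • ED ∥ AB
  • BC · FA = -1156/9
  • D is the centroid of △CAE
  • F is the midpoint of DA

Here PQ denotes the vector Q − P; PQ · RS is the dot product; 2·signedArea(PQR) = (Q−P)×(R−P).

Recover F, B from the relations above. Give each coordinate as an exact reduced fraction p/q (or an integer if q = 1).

B = (-11/3, -15)
F = (-19/3, -5)

1. F_x = -19/3  [F is the midpoint of DA]
2. F_y = -5  [F is the midpoint of DA]
   → F = (-19/3, -5)
3. B_x = -11/3  [AE ∥ BD ∩ ED ∥ AB]
4. B_y = -15  [AE ∥ BD ∩ ED ∥ AB]
   → B = (-11/3, -15)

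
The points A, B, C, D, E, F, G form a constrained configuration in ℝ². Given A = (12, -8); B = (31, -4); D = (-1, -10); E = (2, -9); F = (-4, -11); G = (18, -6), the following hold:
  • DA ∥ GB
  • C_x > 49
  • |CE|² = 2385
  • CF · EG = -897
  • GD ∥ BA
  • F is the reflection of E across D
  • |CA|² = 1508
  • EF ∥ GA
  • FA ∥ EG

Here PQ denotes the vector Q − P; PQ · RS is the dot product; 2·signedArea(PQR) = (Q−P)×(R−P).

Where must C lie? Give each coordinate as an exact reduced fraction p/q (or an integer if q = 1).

1. C_x = 50  [line -16·x + -3·y + 800 = 0 ∩ |CE|² = 2385]
2. C_y = 0  [line -16·x + -3·y + 800 = 0 ∩ |CE|² = 2385]
   → C = (50, 0)

C = (50, 0)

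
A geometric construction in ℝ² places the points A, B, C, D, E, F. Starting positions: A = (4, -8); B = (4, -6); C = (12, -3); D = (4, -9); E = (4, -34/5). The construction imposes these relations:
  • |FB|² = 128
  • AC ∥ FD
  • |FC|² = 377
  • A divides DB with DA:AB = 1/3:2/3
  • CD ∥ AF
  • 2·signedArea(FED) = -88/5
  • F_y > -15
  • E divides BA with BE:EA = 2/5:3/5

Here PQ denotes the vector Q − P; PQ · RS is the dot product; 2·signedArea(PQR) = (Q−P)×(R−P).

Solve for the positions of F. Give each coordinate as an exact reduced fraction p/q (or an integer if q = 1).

1. F_x = -4  [AC ∥ FD ∩ CD ∥ AF]
2. F_y = -14  [AC ∥ FD ∩ CD ∥ AF]
   → F = (-4, -14)

F = (-4, -14)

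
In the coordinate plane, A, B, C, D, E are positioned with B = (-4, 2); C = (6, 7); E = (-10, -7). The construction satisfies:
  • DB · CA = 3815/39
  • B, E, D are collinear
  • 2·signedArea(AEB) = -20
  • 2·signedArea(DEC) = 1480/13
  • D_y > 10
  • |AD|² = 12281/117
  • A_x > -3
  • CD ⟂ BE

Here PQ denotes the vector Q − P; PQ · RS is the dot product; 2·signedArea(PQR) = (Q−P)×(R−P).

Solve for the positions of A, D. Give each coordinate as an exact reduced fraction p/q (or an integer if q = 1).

A = (-8/3, 2/3)
D = (18/13, 131/13)

1. D_x = 18/13  [B, E, D are collinear ∩ CD ⟂ BE]
2. D_y = 131/13  [B, E, D are collinear ∩ CD ⟂ BE]
   → D = (18/13, 131/13)
3. A_x = -8/3  [2·signedArea(AEB) = -20 ∩ DB · CA = 3815/39]
4. A_y = 2/3  [2·signedArea(AEB) = -20 ∩ DB · CA = 3815/39]
   → A = (-8/3, 2/3)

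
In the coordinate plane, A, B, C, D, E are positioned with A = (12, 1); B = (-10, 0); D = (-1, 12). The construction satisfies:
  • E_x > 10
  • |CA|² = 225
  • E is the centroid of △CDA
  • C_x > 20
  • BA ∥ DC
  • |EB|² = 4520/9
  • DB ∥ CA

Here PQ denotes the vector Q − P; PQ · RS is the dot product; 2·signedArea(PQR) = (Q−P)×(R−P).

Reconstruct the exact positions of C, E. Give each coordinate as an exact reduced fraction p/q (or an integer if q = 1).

C = (21, 13)
E = (32/3, 26/3)

1. C_x = 21  [DB ∥ CA ∩ BA ∥ DC]
2. C_y = 13  [DB ∥ CA ∩ BA ∥ DC]
   → C = (21, 13)
3. E_x = 32/3  [E is the centroid of △CDA]
4. E_y = 26/3  [E is the centroid of △CDA]
   → E = (32/3, 26/3)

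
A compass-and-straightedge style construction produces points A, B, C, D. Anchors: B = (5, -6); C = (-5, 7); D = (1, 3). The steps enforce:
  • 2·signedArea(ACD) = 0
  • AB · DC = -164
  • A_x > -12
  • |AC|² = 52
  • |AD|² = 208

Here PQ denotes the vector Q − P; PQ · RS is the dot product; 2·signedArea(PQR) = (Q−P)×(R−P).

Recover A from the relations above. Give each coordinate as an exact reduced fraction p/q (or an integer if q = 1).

1. A_x = -11  [2·signedArea(ACD) = 0 ∩ AB · DC = -164]
2. A_y = 11  [2·signedArea(ACD) = 0 ∩ AB · DC = -164]
   → A = (-11, 11)

A = (-11, 11)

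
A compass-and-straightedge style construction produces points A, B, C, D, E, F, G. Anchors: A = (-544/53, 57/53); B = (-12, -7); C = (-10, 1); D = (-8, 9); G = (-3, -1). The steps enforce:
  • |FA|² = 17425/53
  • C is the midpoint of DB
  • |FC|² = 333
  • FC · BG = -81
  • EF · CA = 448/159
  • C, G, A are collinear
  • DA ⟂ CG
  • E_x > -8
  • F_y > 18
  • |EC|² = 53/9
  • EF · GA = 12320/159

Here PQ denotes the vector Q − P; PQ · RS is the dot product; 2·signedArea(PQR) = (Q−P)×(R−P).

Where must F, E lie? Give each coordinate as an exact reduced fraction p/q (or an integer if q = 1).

E = (-23/3, 1/3)
F = (-13, 19)

1. F_x = -13  [line -9·x + -6·y + -3 = 0 ∩ |FC|² = 333]
2. F_y = 19  [line -9·x + -6·y + -3 = 0 ∩ |FC|² = 333]
   → F = (-13, 19)
3. E_x = -23/3  [line 14/53·x + -4/53·y + 326/159 = 0 ∩ |EC|² = 53/9]
4. E_y = 1/3  [line 14/53·x + -4/53·y + 326/159 = 0 ∩ |EC|² = 53/9]
   → E = (-23/3, 1/3)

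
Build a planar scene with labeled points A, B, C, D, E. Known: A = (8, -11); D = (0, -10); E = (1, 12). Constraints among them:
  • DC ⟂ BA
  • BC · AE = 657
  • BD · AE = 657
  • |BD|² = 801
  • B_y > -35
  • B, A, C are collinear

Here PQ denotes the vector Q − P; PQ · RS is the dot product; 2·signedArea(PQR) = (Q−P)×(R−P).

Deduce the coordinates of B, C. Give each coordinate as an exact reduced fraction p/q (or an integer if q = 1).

B = (15, -34)
C = (4071/578, -4541/578)

1. B_x = 15  [line 7·x + -23·y + -887 = 0 ∩ |BD|² = 801]
2. B_y = -34  [line 7·x + -23·y + -887 = 0 ∩ |BD|² = 801]
   → B = (15, -34)
3. C_x = 4071/578  [B, A, C are collinear ∩ DC ⟂ BA]
4. C_y = -4541/578  [B, A, C are collinear ∩ DC ⟂ BA]
   → C = (4071/578, -4541/578)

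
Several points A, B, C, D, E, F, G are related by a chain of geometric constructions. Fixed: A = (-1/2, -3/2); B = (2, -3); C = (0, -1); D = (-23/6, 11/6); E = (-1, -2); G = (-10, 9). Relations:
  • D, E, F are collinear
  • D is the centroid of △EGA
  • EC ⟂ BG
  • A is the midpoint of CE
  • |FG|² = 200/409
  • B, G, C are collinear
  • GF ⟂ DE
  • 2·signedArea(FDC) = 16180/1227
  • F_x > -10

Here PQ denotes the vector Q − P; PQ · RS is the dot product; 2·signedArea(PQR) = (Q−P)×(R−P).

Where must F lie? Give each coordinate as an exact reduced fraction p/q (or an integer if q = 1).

F = (-3860/409, 3851/409)

1. F_x = -3860/409  [D, E, F are collinear ∩ GF ⟂ DE]
2. F_y = 3851/409  [D, E, F are collinear ∩ GF ⟂ DE]
   → F = (-3860/409, 3851/409)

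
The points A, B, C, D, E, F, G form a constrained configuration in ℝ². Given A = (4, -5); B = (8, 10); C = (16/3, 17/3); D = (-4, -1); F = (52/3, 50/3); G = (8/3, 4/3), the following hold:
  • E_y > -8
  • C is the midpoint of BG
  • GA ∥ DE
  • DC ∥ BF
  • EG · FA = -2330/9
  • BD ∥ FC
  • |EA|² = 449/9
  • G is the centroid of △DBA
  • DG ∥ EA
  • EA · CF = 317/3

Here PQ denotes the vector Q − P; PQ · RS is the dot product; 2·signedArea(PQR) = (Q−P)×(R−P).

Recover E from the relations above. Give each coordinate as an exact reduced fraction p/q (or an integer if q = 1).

1. E_x = -8/3  [DG ∥ EA ∩ GA ∥ DE]
2. E_y = -22/3  [DG ∥ EA ∩ GA ∥ DE]
   → E = (-8/3, -22/3)

E = (-8/3, -22/3)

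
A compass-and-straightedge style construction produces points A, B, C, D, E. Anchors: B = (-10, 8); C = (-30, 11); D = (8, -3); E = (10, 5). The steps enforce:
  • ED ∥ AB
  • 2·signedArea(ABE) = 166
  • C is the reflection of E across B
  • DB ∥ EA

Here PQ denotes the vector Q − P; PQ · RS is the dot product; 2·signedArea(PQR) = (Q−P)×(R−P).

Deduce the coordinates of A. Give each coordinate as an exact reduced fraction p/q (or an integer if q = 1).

A = (-8, 16)

1. A_x = -8  [ED ∥ AB ∩ DB ∥ EA]
2. A_y = 16  [ED ∥ AB ∩ DB ∥ EA]
   → A = (-8, 16)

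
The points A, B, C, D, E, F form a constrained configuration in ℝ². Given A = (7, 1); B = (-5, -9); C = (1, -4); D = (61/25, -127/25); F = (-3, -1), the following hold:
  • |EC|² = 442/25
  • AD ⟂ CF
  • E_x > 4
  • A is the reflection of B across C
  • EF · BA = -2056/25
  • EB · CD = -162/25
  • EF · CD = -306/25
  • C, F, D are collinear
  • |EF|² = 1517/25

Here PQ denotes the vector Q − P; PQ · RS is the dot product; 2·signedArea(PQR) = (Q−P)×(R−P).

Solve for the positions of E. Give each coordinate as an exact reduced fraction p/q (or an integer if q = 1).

E = (118/25, -51/25)

1. E_x = 118/25  [EF · CD = -306/25 ∩ EF · BA = -2056/25]
2. E_y = -51/25  [EF · CD = -306/25 ∩ EF · BA = -2056/25]
   → E = (118/25, -51/25)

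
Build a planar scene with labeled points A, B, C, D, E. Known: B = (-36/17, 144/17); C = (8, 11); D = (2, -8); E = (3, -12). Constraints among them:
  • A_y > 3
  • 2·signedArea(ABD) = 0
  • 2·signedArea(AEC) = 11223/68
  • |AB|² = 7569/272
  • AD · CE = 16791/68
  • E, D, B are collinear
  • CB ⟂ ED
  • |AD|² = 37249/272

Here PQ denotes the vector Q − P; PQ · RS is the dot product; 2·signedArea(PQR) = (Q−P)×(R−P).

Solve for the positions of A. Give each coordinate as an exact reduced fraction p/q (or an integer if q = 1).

1. A_x = -57/68  [2·signedArea(ABD) = 0 ∩ 2·signedArea(AEC) = 11223/68]
2. A_y = 57/17  [2·signedArea(ABD) = 0 ∩ 2·signedArea(AEC) = 11223/68]
   → A = (-57/68, 57/17)

A = (-57/68, 57/17)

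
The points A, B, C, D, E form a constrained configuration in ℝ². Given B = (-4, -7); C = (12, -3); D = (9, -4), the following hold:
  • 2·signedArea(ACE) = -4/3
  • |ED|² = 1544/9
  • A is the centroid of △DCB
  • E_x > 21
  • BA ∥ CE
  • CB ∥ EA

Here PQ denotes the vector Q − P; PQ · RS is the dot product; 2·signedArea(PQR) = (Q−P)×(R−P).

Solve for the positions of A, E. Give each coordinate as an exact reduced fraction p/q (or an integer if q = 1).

A = (17/3, -14/3)
E = (65/3, -2/3)

1. A_x = 17/3  [A is the centroid of △DCB]
2. A_y = -14/3  [A is the centroid of △DCB]
   → A = (17/3, -14/3)
3. E_x = 65/3  [CB ∥ EA ∩ BA ∥ CE]
4. E_y = -2/3  [CB ∥ EA ∩ BA ∥ CE]
   → E = (65/3, -2/3)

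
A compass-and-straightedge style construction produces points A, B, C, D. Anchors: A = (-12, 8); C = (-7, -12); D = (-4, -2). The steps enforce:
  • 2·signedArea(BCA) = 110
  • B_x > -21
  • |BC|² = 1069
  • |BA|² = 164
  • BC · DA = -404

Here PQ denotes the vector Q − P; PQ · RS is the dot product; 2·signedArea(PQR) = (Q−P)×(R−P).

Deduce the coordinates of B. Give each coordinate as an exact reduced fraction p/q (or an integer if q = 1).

1. B_x = -20  [2·signedArea(BCA) = 110 ∩ BC · DA = -404]
2. B_y = 18  [2·signedArea(BCA) = 110 ∩ BC · DA = -404]
   → B = (-20, 18)

B = (-20, 18)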